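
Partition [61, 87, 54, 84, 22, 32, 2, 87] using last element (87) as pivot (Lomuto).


Pivot: 87
  61 <= 87: advance i (no swap)
  87 <= 87: advance i (no swap)
  54 <= 87: advance i (no swap)
  84 <= 87: advance i (no swap)
  22 <= 87: advance i (no swap)
  32 <= 87: advance i (no swap)
  2 <= 87: advance i (no swap)
Place pivot at 7: [61, 87, 54, 84, 22, 32, 2, 87]

Partitioned: [61, 87, 54, 84, 22, 32, 2, 87]


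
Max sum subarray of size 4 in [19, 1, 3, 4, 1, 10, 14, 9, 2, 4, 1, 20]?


[0:4]: 27
[1:5]: 9
[2:6]: 18
[3:7]: 29
[4:8]: 34
[5:9]: 35
[6:10]: 29
[7:11]: 16
[8:12]: 27

Max: 35 at [5:9]


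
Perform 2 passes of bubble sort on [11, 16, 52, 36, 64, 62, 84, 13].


Initial: [11, 16, 52, 36, 64, 62, 84, 13]
Pass 1: [11, 16, 36, 52, 62, 64, 13, 84] (3 swaps)
Pass 2: [11, 16, 36, 52, 62, 13, 64, 84] (1 swaps)

After 2 passes: [11, 16, 36, 52, 62, 13, 64, 84]


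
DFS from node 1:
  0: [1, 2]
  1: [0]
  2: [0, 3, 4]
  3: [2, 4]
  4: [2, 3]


Visit 1, push [0]
Visit 0, push [2]
Visit 2, push [4, 3]
Visit 3, push [4]
Visit 4, push []

DFS order: [1, 0, 2, 3, 4]


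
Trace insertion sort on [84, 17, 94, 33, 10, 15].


Initial: [84, 17, 94, 33, 10, 15]
Insert 17: [17, 84, 94, 33, 10, 15]
Insert 94: [17, 84, 94, 33, 10, 15]
Insert 33: [17, 33, 84, 94, 10, 15]
Insert 10: [10, 17, 33, 84, 94, 15]
Insert 15: [10, 15, 17, 33, 84, 94]

Sorted: [10, 15, 17, 33, 84, 94]


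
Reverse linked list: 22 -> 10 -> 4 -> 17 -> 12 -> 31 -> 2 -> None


Step 1: curr=22, set curr.next=prev(None) | reversed so far: 22
Step 2: curr=10, set curr.next=prev(22) | reversed so far: 10 -> 22
Step 3: curr=4, set curr.next=prev(10) | reversed so far: 4 -> 10 -> 22
Step 4: curr=17, set curr.next=prev(4) | reversed so far: 17 -> 4 -> 10 -> 22
Step 5: curr=12, set curr.next=prev(17) | reversed so far: 12 -> 17 -> 4 -> 10 -> 22
Step 6: curr=31, set curr.next=prev(12) | reversed so far: 31 -> 12 -> 17 -> 4 -> 10 -> 22
Step 7: curr=2, set curr.next=prev(31) | reversed so far: 2 -> 31 -> 12 -> 17 -> 4 -> 10 -> 22

2 -> 31 -> 12 -> 17 -> 4 -> 10 -> 22 -> None


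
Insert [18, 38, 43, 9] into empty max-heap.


Insert 18: [18]
Insert 38: [38, 18]
Insert 43: [43, 18, 38]
Insert 9: [43, 18, 38, 9]

Final heap: [43, 18, 38, 9]


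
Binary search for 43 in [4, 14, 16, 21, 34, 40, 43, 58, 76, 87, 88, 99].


Step 1: lo=0, hi=11, mid=5, val=40
Step 2: lo=6, hi=11, mid=8, val=76
Step 3: lo=6, hi=7, mid=6, val=43

Found at index 6


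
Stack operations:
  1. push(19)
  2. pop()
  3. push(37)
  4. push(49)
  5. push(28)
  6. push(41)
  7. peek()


push(19) -> [19]
pop()->19, []
push(37) -> [37]
push(49) -> [37, 49]
push(28) -> [37, 49, 28]
push(41) -> [37, 49, 28, 41]
peek()->41

Final stack: [37, 49, 28, 41]


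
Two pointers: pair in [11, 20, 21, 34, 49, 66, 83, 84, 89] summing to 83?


lo=0(11)+hi=8(89)=100
lo=0(11)+hi=7(84)=95
lo=0(11)+hi=6(83)=94
lo=0(11)+hi=5(66)=77
lo=1(20)+hi=5(66)=86
lo=1(20)+hi=4(49)=69
lo=2(21)+hi=4(49)=70
lo=3(34)+hi=4(49)=83

Yes: 34+49=83


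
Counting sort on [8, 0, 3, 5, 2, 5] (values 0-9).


Input: [8, 0, 3, 5, 2, 5]
Counts: [1, 0, 1, 1, 0, 2, 0, 0, 1, 0]

Sorted: [0, 2, 3, 5, 5, 8]


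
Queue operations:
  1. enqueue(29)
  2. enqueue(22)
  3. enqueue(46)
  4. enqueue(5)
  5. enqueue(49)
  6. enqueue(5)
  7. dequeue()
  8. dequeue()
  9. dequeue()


enqueue(29) -> [29]
enqueue(22) -> [29, 22]
enqueue(46) -> [29, 22, 46]
enqueue(5) -> [29, 22, 46, 5]
enqueue(49) -> [29, 22, 46, 5, 49]
enqueue(5) -> [29, 22, 46, 5, 49, 5]
dequeue()->29, [22, 46, 5, 49, 5]
dequeue()->22, [46, 5, 49, 5]
dequeue()->46, [5, 49, 5]

Final queue: [5, 49, 5]


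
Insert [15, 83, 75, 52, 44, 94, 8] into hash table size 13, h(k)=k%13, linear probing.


Insert 15: h=2 -> slot 2
Insert 83: h=5 -> slot 5
Insert 75: h=10 -> slot 10
Insert 52: h=0 -> slot 0
Insert 44: h=5, 1 probes -> slot 6
Insert 94: h=3 -> slot 3
Insert 8: h=8 -> slot 8

Table: [52, None, 15, 94, None, 83, 44, None, 8, None, 75, None, None]


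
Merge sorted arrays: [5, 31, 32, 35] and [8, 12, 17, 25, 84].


Take 5 from A
Take 8 from B
Take 12 from B
Take 17 from B
Take 25 from B
Take 31 from A
Take 32 from A
Take 35 from A

Merged: [5, 8, 12, 17, 25, 31, 32, 35, 84]


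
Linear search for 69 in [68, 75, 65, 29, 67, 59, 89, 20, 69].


i=0: 68!=69
i=1: 75!=69
i=2: 65!=69
i=3: 29!=69
i=4: 67!=69
i=5: 59!=69
i=6: 89!=69
i=7: 20!=69
i=8: 69==69 found!

Found at 8, 9 comps


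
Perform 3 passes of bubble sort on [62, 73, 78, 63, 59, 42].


Initial: [62, 73, 78, 63, 59, 42]
Pass 1: [62, 73, 63, 59, 42, 78] (3 swaps)
Pass 2: [62, 63, 59, 42, 73, 78] (3 swaps)
Pass 3: [62, 59, 42, 63, 73, 78] (2 swaps)

After 3 passes: [62, 59, 42, 63, 73, 78]


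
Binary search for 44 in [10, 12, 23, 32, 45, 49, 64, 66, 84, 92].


Step 1: lo=0, hi=9, mid=4, val=45
Step 2: lo=0, hi=3, mid=1, val=12
Step 3: lo=2, hi=3, mid=2, val=23
Step 4: lo=3, hi=3, mid=3, val=32

Not found


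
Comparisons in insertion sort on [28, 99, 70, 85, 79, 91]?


Algorithm: insertion sort
Input: [28, 99, 70, 85, 79, 91]
Sorted: [28, 70, 79, 85, 91, 99]

10


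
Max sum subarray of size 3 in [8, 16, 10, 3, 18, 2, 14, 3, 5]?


[0:3]: 34
[1:4]: 29
[2:5]: 31
[3:6]: 23
[4:7]: 34
[5:8]: 19
[6:9]: 22

Max: 34 at [0:3]


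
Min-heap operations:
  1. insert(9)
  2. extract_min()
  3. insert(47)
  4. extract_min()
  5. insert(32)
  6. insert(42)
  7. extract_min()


insert(9) -> [9]
extract_min()->9, []
insert(47) -> [47]
extract_min()->47, []
insert(32) -> [32]
insert(42) -> [32, 42]
extract_min()->32, [42]

Final heap: [42]


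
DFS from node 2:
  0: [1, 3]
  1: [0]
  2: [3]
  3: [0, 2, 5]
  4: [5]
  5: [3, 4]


Visit 2, push [3]
Visit 3, push [5, 0]
Visit 0, push [1]
Visit 1, push []
Visit 5, push [4]
Visit 4, push []

DFS order: [2, 3, 0, 1, 5, 4]


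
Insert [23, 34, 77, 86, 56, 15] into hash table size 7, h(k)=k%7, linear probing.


Insert 23: h=2 -> slot 2
Insert 34: h=6 -> slot 6
Insert 77: h=0 -> slot 0
Insert 86: h=2, 1 probes -> slot 3
Insert 56: h=0, 1 probes -> slot 1
Insert 15: h=1, 3 probes -> slot 4

Table: [77, 56, 23, 86, 15, None, 34]


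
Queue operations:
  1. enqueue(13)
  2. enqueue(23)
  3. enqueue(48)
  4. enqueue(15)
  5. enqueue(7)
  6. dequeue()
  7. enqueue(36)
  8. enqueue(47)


enqueue(13) -> [13]
enqueue(23) -> [13, 23]
enqueue(48) -> [13, 23, 48]
enqueue(15) -> [13, 23, 48, 15]
enqueue(7) -> [13, 23, 48, 15, 7]
dequeue()->13, [23, 48, 15, 7]
enqueue(36) -> [23, 48, 15, 7, 36]
enqueue(47) -> [23, 48, 15, 7, 36, 47]

Final queue: [23, 48, 15, 7, 36, 47]


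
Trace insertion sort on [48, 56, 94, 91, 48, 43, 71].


Initial: [48, 56, 94, 91, 48, 43, 71]
Insert 56: [48, 56, 94, 91, 48, 43, 71]
Insert 94: [48, 56, 94, 91, 48, 43, 71]
Insert 91: [48, 56, 91, 94, 48, 43, 71]
Insert 48: [48, 48, 56, 91, 94, 43, 71]
Insert 43: [43, 48, 48, 56, 91, 94, 71]
Insert 71: [43, 48, 48, 56, 71, 91, 94]

Sorted: [43, 48, 48, 56, 71, 91, 94]


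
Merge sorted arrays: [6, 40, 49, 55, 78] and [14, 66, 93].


Take 6 from A
Take 14 from B
Take 40 from A
Take 49 from A
Take 55 from A
Take 66 from B
Take 78 from A

Merged: [6, 14, 40, 49, 55, 66, 78, 93]


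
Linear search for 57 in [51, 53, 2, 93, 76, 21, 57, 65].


i=0: 51!=57
i=1: 53!=57
i=2: 2!=57
i=3: 93!=57
i=4: 76!=57
i=5: 21!=57
i=6: 57==57 found!

Found at 6, 7 comps


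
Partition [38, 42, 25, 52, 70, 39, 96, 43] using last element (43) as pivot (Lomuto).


Pivot: 43
  38 <= 43: advance i (no swap)
  42 <= 43: advance i (no swap)
  25 <= 43: advance i (no swap)
  39 <= 43: swap -> [38, 42, 25, 39, 70, 52, 96, 43]
Place pivot at 4: [38, 42, 25, 39, 43, 52, 96, 70]

Partitioned: [38, 42, 25, 39, 43, 52, 96, 70]


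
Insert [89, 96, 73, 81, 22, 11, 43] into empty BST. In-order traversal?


Insert 89: root
Insert 96: R from 89
Insert 73: L from 89
Insert 81: L from 89 -> R from 73
Insert 22: L from 89 -> L from 73
Insert 11: L from 89 -> L from 73 -> L from 22
Insert 43: L from 89 -> L from 73 -> R from 22

In-order: [11, 22, 43, 73, 81, 89, 96]


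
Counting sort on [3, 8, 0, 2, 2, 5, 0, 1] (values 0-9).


Input: [3, 8, 0, 2, 2, 5, 0, 1]
Counts: [2, 1, 2, 1, 0, 1, 0, 0, 1, 0]

Sorted: [0, 0, 1, 2, 2, 3, 5, 8]


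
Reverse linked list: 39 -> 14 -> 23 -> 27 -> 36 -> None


Step 1: curr=39, set curr.next=prev(None) | reversed so far: 39
Step 2: curr=14, set curr.next=prev(39) | reversed so far: 14 -> 39
Step 3: curr=23, set curr.next=prev(14) | reversed so far: 23 -> 14 -> 39
Step 4: curr=27, set curr.next=prev(23) | reversed so far: 27 -> 23 -> 14 -> 39
Step 5: curr=36, set curr.next=prev(27) | reversed so far: 36 -> 27 -> 23 -> 14 -> 39

36 -> 27 -> 23 -> 14 -> 39 -> None


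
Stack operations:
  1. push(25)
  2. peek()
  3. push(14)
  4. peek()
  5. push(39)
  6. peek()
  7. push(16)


push(25) -> [25]
peek()->25
push(14) -> [25, 14]
peek()->14
push(39) -> [25, 14, 39]
peek()->39
push(16) -> [25, 14, 39, 16]

Final stack: [25, 14, 39, 16]


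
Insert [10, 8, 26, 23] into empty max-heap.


Insert 10: [10]
Insert 8: [10, 8]
Insert 26: [26, 8, 10]
Insert 23: [26, 23, 10, 8]

Final heap: [26, 23, 10, 8]


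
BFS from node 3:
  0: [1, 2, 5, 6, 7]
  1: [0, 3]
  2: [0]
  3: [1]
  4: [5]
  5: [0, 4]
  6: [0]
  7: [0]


Visit 3, enqueue [1]
Visit 1, enqueue [0]
Visit 0, enqueue [2, 5, 6, 7]
Visit 2, enqueue []
Visit 5, enqueue [4]
Visit 6, enqueue []
Visit 7, enqueue []
Visit 4, enqueue []

BFS order: [3, 1, 0, 2, 5, 6, 7, 4]


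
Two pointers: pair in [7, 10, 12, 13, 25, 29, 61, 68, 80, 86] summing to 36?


lo=0(7)+hi=9(86)=93
lo=0(7)+hi=8(80)=87
lo=0(7)+hi=7(68)=75
lo=0(7)+hi=6(61)=68
lo=0(7)+hi=5(29)=36

Yes: 7+29=36


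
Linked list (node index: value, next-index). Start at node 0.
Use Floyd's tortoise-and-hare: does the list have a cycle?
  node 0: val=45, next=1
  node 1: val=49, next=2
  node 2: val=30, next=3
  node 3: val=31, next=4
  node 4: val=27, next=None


Floyd's tortoise (slow, +1) and hare (fast, +2):
  init: slow=0, fast=0
  step 1: slow=1, fast=2
  step 2: slow=2, fast=4
  step 3: fast -> None, no cycle

Cycle: no


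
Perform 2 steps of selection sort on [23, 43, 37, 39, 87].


Initial: [23, 43, 37, 39, 87]
Step 1: min=23 at 0
  Swap: [23, 43, 37, 39, 87]
Step 2: min=37 at 2
  Swap: [23, 37, 43, 39, 87]

After 2 steps: [23, 37, 43, 39, 87]


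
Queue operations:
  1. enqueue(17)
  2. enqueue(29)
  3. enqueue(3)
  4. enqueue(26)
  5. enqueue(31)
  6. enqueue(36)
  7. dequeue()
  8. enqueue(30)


enqueue(17) -> [17]
enqueue(29) -> [17, 29]
enqueue(3) -> [17, 29, 3]
enqueue(26) -> [17, 29, 3, 26]
enqueue(31) -> [17, 29, 3, 26, 31]
enqueue(36) -> [17, 29, 3, 26, 31, 36]
dequeue()->17, [29, 3, 26, 31, 36]
enqueue(30) -> [29, 3, 26, 31, 36, 30]

Final queue: [29, 3, 26, 31, 36, 30]


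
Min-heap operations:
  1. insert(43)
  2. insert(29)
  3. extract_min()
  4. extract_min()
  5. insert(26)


insert(43) -> [43]
insert(29) -> [29, 43]
extract_min()->29, [43]
extract_min()->43, []
insert(26) -> [26]

Final heap: [26]


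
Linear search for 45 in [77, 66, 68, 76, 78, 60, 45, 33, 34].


i=0: 77!=45
i=1: 66!=45
i=2: 68!=45
i=3: 76!=45
i=4: 78!=45
i=5: 60!=45
i=6: 45==45 found!

Found at 6, 7 comps


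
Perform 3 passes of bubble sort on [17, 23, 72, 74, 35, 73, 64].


Initial: [17, 23, 72, 74, 35, 73, 64]
Pass 1: [17, 23, 72, 35, 73, 64, 74] (3 swaps)
Pass 2: [17, 23, 35, 72, 64, 73, 74] (2 swaps)
Pass 3: [17, 23, 35, 64, 72, 73, 74] (1 swaps)

After 3 passes: [17, 23, 35, 64, 72, 73, 74]


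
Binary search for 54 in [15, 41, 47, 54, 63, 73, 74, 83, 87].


Step 1: lo=0, hi=8, mid=4, val=63
Step 2: lo=0, hi=3, mid=1, val=41
Step 3: lo=2, hi=3, mid=2, val=47
Step 4: lo=3, hi=3, mid=3, val=54

Found at index 3


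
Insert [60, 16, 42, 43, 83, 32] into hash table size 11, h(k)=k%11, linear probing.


Insert 60: h=5 -> slot 5
Insert 16: h=5, 1 probes -> slot 6
Insert 42: h=9 -> slot 9
Insert 43: h=10 -> slot 10
Insert 83: h=6, 1 probes -> slot 7
Insert 32: h=10, 1 probes -> slot 0

Table: [32, None, None, None, None, 60, 16, 83, None, 42, 43]


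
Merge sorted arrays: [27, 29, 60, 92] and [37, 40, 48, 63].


Take 27 from A
Take 29 from A
Take 37 from B
Take 40 from B
Take 48 from B
Take 60 from A
Take 63 from B

Merged: [27, 29, 37, 40, 48, 60, 63, 92]


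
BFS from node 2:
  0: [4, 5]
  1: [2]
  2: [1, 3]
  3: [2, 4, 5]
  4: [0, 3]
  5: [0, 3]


Visit 2, enqueue [1, 3]
Visit 1, enqueue []
Visit 3, enqueue [4, 5]
Visit 4, enqueue [0]
Visit 5, enqueue []
Visit 0, enqueue []

BFS order: [2, 1, 3, 4, 5, 0]


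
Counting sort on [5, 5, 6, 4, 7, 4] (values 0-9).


Input: [5, 5, 6, 4, 7, 4]
Counts: [0, 0, 0, 0, 2, 2, 1, 1, 0, 0]

Sorted: [4, 4, 5, 5, 6, 7]


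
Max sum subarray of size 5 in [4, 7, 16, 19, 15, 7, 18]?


[0:5]: 61
[1:6]: 64
[2:7]: 75

Max: 75 at [2:7]


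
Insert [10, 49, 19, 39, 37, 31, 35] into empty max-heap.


Insert 10: [10]
Insert 49: [49, 10]
Insert 19: [49, 10, 19]
Insert 39: [49, 39, 19, 10]
Insert 37: [49, 39, 19, 10, 37]
Insert 31: [49, 39, 31, 10, 37, 19]
Insert 35: [49, 39, 35, 10, 37, 19, 31]

Final heap: [49, 39, 35, 10, 37, 19, 31]


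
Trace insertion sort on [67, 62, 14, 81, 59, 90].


Initial: [67, 62, 14, 81, 59, 90]
Insert 62: [62, 67, 14, 81, 59, 90]
Insert 14: [14, 62, 67, 81, 59, 90]
Insert 81: [14, 62, 67, 81, 59, 90]
Insert 59: [14, 59, 62, 67, 81, 90]
Insert 90: [14, 59, 62, 67, 81, 90]

Sorted: [14, 59, 62, 67, 81, 90]


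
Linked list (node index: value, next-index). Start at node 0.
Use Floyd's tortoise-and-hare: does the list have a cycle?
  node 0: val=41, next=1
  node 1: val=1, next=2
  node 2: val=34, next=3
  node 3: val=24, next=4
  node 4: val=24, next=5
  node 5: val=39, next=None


Floyd's tortoise (slow, +1) and hare (fast, +2):
  init: slow=0, fast=0
  step 1: slow=1, fast=2
  step 2: slow=2, fast=4
  step 3: fast 4->5->None, no cycle

Cycle: no


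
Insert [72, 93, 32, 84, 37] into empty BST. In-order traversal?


Insert 72: root
Insert 93: R from 72
Insert 32: L from 72
Insert 84: R from 72 -> L from 93
Insert 37: L from 72 -> R from 32

In-order: [32, 37, 72, 84, 93]


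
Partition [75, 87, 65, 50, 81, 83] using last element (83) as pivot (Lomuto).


Pivot: 83
  75 <= 83: advance i (no swap)
  65 <= 83: swap -> [75, 65, 87, 50, 81, 83]
  50 <= 83: swap -> [75, 65, 50, 87, 81, 83]
  81 <= 83: swap -> [75, 65, 50, 81, 87, 83]
Place pivot at 4: [75, 65, 50, 81, 83, 87]

Partitioned: [75, 65, 50, 81, 83, 87]


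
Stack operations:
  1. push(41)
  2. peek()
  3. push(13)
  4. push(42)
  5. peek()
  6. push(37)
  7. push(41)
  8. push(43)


push(41) -> [41]
peek()->41
push(13) -> [41, 13]
push(42) -> [41, 13, 42]
peek()->42
push(37) -> [41, 13, 42, 37]
push(41) -> [41, 13, 42, 37, 41]
push(43) -> [41, 13, 42, 37, 41, 43]

Final stack: [41, 13, 42, 37, 41, 43]


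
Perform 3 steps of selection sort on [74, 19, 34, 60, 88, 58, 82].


Initial: [74, 19, 34, 60, 88, 58, 82]
Step 1: min=19 at 1
  Swap: [19, 74, 34, 60, 88, 58, 82]
Step 2: min=34 at 2
  Swap: [19, 34, 74, 60, 88, 58, 82]
Step 3: min=58 at 5
  Swap: [19, 34, 58, 60, 88, 74, 82]

After 3 steps: [19, 34, 58, 60, 88, 74, 82]


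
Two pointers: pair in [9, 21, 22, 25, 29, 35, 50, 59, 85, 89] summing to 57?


lo=0(9)+hi=9(89)=98
lo=0(9)+hi=8(85)=94
lo=0(9)+hi=7(59)=68
lo=0(9)+hi=6(50)=59
lo=0(9)+hi=5(35)=44
lo=1(21)+hi=5(35)=56
lo=2(22)+hi=5(35)=57

Yes: 22+35=57


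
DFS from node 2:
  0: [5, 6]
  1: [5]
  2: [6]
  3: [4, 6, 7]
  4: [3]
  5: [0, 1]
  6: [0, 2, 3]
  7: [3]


Visit 2, push [6]
Visit 6, push [3, 0]
Visit 0, push [5]
Visit 5, push [1]
Visit 1, push []
Visit 3, push [7, 4]
Visit 4, push []
Visit 7, push []

DFS order: [2, 6, 0, 5, 1, 3, 4, 7]


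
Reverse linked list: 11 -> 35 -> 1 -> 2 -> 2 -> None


Step 1: curr=11, set curr.next=prev(None) | reversed so far: 11
Step 2: curr=35, set curr.next=prev(11) | reversed so far: 35 -> 11
Step 3: curr=1, set curr.next=prev(35) | reversed so far: 1 -> 35 -> 11
Step 4: curr=2, set curr.next=prev(1) | reversed so far: 2 -> 1 -> 35 -> 11
Step 5: curr=2, set curr.next=prev(2) | reversed so far: 2 -> 2 -> 1 -> 35 -> 11

2 -> 2 -> 1 -> 35 -> 11 -> None


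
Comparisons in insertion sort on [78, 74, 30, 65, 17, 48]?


Algorithm: insertion sort
Input: [78, 74, 30, 65, 17, 48]
Sorted: [17, 30, 48, 65, 74, 78]

14


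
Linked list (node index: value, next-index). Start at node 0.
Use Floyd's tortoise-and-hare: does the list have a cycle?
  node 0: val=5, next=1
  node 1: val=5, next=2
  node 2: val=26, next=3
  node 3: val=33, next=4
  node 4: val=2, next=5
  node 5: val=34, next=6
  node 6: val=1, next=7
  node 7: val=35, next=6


Floyd's tortoise (slow, +1) and hare (fast, +2):
  init: slow=0, fast=0
  step 1: slow=1, fast=2
  step 2: slow=2, fast=4
  step 3: slow=3, fast=6
  step 4: slow=4, fast=6
  step 5: slow=5, fast=6
  step 6: slow=6, fast=6
  slow == fast at node 6: cycle detected

Cycle: yes


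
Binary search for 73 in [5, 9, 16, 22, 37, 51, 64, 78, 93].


Step 1: lo=0, hi=8, mid=4, val=37
Step 2: lo=5, hi=8, mid=6, val=64
Step 3: lo=7, hi=8, mid=7, val=78

Not found


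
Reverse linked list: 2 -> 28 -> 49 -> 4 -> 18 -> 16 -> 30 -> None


Step 1: curr=2, set curr.next=prev(None) | reversed so far: 2
Step 2: curr=28, set curr.next=prev(2) | reversed so far: 28 -> 2
Step 3: curr=49, set curr.next=prev(28) | reversed so far: 49 -> 28 -> 2
Step 4: curr=4, set curr.next=prev(49) | reversed so far: 4 -> 49 -> 28 -> 2
Step 5: curr=18, set curr.next=prev(4) | reversed so far: 18 -> 4 -> 49 -> 28 -> 2
Step 6: curr=16, set curr.next=prev(18) | reversed so far: 16 -> 18 -> 4 -> 49 -> 28 -> 2
Step 7: curr=30, set curr.next=prev(16) | reversed so far: 30 -> 16 -> 18 -> 4 -> 49 -> 28 -> 2

30 -> 16 -> 18 -> 4 -> 49 -> 28 -> 2 -> None


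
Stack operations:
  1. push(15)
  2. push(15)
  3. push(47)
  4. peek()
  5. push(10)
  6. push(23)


push(15) -> [15]
push(15) -> [15, 15]
push(47) -> [15, 15, 47]
peek()->47
push(10) -> [15, 15, 47, 10]
push(23) -> [15, 15, 47, 10, 23]

Final stack: [15, 15, 47, 10, 23]


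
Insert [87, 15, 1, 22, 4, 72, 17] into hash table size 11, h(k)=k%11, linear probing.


Insert 87: h=10 -> slot 10
Insert 15: h=4 -> slot 4
Insert 1: h=1 -> slot 1
Insert 22: h=0 -> slot 0
Insert 4: h=4, 1 probes -> slot 5
Insert 72: h=6 -> slot 6
Insert 17: h=6, 1 probes -> slot 7

Table: [22, 1, None, None, 15, 4, 72, 17, None, None, 87]


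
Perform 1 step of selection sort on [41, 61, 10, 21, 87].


Initial: [41, 61, 10, 21, 87]
Step 1: min=10 at 2
  Swap: [10, 61, 41, 21, 87]

After 1 step: [10, 61, 41, 21, 87]


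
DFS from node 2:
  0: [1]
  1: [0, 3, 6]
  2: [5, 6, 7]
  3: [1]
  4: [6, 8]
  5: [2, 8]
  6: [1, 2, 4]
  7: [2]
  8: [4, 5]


Visit 2, push [7, 6, 5]
Visit 5, push [8]
Visit 8, push [4]
Visit 4, push [6]
Visit 6, push [1]
Visit 1, push [3, 0]
Visit 0, push []
Visit 3, push []
Visit 7, push []

DFS order: [2, 5, 8, 4, 6, 1, 0, 3, 7]


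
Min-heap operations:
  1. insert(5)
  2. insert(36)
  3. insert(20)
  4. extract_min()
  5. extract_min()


insert(5) -> [5]
insert(36) -> [5, 36]
insert(20) -> [5, 36, 20]
extract_min()->5, [20, 36]
extract_min()->20, [36]

Final heap: [36]


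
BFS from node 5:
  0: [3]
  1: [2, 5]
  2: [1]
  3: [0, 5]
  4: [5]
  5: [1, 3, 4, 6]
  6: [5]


Visit 5, enqueue [1, 3, 4, 6]
Visit 1, enqueue [2]
Visit 3, enqueue [0]
Visit 4, enqueue []
Visit 6, enqueue []
Visit 2, enqueue []
Visit 0, enqueue []

BFS order: [5, 1, 3, 4, 6, 2, 0]


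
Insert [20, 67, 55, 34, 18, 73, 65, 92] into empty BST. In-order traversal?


Insert 20: root
Insert 67: R from 20
Insert 55: R from 20 -> L from 67
Insert 34: R from 20 -> L from 67 -> L from 55
Insert 18: L from 20
Insert 73: R from 20 -> R from 67
Insert 65: R from 20 -> L from 67 -> R from 55
Insert 92: R from 20 -> R from 67 -> R from 73

In-order: [18, 20, 34, 55, 65, 67, 73, 92]


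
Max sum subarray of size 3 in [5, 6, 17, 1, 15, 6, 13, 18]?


[0:3]: 28
[1:4]: 24
[2:5]: 33
[3:6]: 22
[4:7]: 34
[5:8]: 37

Max: 37 at [5:8]


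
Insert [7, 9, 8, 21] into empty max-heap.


Insert 7: [7]
Insert 9: [9, 7]
Insert 8: [9, 7, 8]
Insert 21: [21, 9, 8, 7]

Final heap: [21, 9, 8, 7]


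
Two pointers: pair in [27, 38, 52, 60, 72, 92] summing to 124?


lo=0(27)+hi=5(92)=119
lo=1(38)+hi=5(92)=130
lo=1(38)+hi=4(72)=110
lo=2(52)+hi=4(72)=124

Yes: 52+72=124


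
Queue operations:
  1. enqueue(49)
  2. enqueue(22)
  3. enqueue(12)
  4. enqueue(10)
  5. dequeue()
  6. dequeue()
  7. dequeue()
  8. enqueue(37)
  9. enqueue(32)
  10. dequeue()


enqueue(49) -> [49]
enqueue(22) -> [49, 22]
enqueue(12) -> [49, 22, 12]
enqueue(10) -> [49, 22, 12, 10]
dequeue()->49, [22, 12, 10]
dequeue()->22, [12, 10]
dequeue()->12, [10]
enqueue(37) -> [10, 37]
enqueue(32) -> [10, 37, 32]
dequeue()->10, [37, 32]

Final queue: [37, 32]


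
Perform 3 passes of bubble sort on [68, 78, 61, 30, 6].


Initial: [68, 78, 61, 30, 6]
Pass 1: [68, 61, 30, 6, 78] (3 swaps)
Pass 2: [61, 30, 6, 68, 78] (3 swaps)
Pass 3: [30, 6, 61, 68, 78] (2 swaps)

After 3 passes: [30, 6, 61, 68, 78]


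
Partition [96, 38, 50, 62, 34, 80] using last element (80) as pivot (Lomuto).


Pivot: 80
  38 <= 80: swap -> [38, 96, 50, 62, 34, 80]
  50 <= 80: swap -> [38, 50, 96, 62, 34, 80]
  62 <= 80: swap -> [38, 50, 62, 96, 34, 80]
  34 <= 80: swap -> [38, 50, 62, 34, 96, 80]
Place pivot at 4: [38, 50, 62, 34, 80, 96]

Partitioned: [38, 50, 62, 34, 80, 96]


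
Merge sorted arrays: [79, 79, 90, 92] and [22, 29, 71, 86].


Take 22 from B
Take 29 from B
Take 71 from B
Take 79 from A
Take 79 from A
Take 86 from B

Merged: [22, 29, 71, 79, 79, 86, 90, 92]


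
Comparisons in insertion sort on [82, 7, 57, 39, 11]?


Algorithm: insertion sort
Input: [82, 7, 57, 39, 11]
Sorted: [7, 11, 39, 57, 82]

10


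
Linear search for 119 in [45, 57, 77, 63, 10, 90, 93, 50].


i=0: 45!=119
i=1: 57!=119
i=2: 77!=119
i=3: 63!=119
i=4: 10!=119
i=5: 90!=119
i=6: 93!=119
i=7: 50!=119

Not found, 8 comps


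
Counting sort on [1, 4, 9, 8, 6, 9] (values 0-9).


Input: [1, 4, 9, 8, 6, 9]
Counts: [0, 1, 0, 0, 1, 0, 1, 0, 1, 2]

Sorted: [1, 4, 6, 8, 9, 9]


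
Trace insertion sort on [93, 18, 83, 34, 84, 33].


Initial: [93, 18, 83, 34, 84, 33]
Insert 18: [18, 93, 83, 34, 84, 33]
Insert 83: [18, 83, 93, 34, 84, 33]
Insert 34: [18, 34, 83, 93, 84, 33]
Insert 84: [18, 34, 83, 84, 93, 33]
Insert 33: [18, 33, 34, 83, 84, 93]

Sorted: [18, 33, 34, 83, 84, 93]


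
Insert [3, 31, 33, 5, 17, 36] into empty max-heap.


Insert 3: [3]
Insert 31: [31, 3]
Insert 33: [33, 3, 31]
Insert 5: [33, 5, 31, 3]
Insert 17: [33, 17, 31, 3, 5]
Insert 36: [36, 17, 33, 3, 5, 31]

Final heap: [36, 17, 33, 3, 5, 31]


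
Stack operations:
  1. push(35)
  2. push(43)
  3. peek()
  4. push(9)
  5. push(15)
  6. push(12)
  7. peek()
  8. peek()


push(35) -> [35]
push(43) -> [35, 43]
peek()->43
push(9) -> [35, 43, 9]
push(15) -> [35, 43, 9, 15]
push(12) -> [35, 43, 9, 15, 12]
peek()->12
peek()->12

Final stack: [35, 43, 9, 15, 12]


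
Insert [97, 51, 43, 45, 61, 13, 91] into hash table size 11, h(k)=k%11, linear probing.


Insert 97: h=9 -> slot 9
Insert 51: h=7 -> slot 7
Insert 43: h=10 -> slot 10
Insert 45: h=1 -> slot 1
Insert 61: h=6 -> slot 6
Insert 13: h=2 -> slot 2
Insert 91: h=3 -> slot 3

Table: [None, 45, 13, 91, None, None, 61, 51, None, 97, 43]


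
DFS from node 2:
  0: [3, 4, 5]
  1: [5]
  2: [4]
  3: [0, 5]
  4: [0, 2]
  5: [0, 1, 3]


Visit 2, push [4]
Visit 4, push [0]
Visit 0, push [5, 3]
Visit 3, push [5]
Visit 5, push [1]
Visit 1, push []

DFS order: [2, 4, 0, 3, 5, 1]


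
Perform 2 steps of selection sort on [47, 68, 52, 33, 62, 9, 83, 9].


Initial: [47, 68, 52, 33, 62, 9, 83, 9]
Step 1: min=9 at 5
  Swap: [9, 68, 52, 33, 62, 47, 83, 9]
Step 2: min=9 at 7
  Swap: [9, 9, 52, 33, 62, 47, 83, 68]

After 2 steps: [9, 9, 52, 33, 62, 47, 83, 68]


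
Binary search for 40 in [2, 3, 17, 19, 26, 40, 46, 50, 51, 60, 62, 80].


Step 1: lo=0, hi=11, mid=5, val=40

Found at index 5


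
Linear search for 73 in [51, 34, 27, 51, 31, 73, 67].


i=0: 51!=73
i=1: 34!=73
i=2: 27!=73
i=3: 51!=73
i=4: 31!=73
i=5: 73==73 found!

Found at 5, 6 comps


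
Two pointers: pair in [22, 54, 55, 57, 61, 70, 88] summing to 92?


lo=0(22)+hi=6(88)=110
lo=0(22)+hi=5(70)=92

Yes: 22+70=92


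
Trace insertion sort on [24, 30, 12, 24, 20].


Initial: [24, 30, 12, 24, 20]
Insert 30: [24, 30, 12, 24, 20]
Insert 12: [12, 24, 30, 24, 20]
Insert 24: [12, 24, 24, 30, 20]
Insert 20: [12, 20, 24, 24, 30]

Sorted: [12, 20, 24, 24, 30]


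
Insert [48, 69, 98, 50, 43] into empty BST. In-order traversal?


Insert 48: root
Insert 69: R from 48
Insert 98: R from 48 -> R from 69
Insert 50: R from 48 -> L from 69
Insert 43: L from 48

In-order: [43, 48, 50, 69, 98]


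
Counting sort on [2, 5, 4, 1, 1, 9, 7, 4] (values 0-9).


Input: [2, 5, 4, 1, 1, 9, 7, 4]
Counts: [0, 2, 1, 0, 2, 1, 0, 1, 0, 1]

Sorted: [1, 1, 2, 4, 4, 5, 7, 9]


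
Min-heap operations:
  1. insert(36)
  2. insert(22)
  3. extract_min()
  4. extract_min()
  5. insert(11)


insert(36) -> [36]
insert(22) -> [22, 36]
extract_min()->22, [36]
extract_min()->36, []
insert(11) -> [11]

Final heap: [11]


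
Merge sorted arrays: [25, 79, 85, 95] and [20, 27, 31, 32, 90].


Take 20 from B
Take 25 from A
Take 27 from B
Take 31 from B
Take 32 from B
Take 79 from A
Take 85 from A
Take 90 from B

Merged: [20, 25, 27, 31, 32, 79, 85, 90, 95]


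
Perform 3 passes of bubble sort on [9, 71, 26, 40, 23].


Initial: [9, 71, 26, 40, 23]
Pass 1: [9, 26, 40, 23, 71] (3 swaps)
Pass 2: [9, 26, 23, 40, 71] (1 swaps)
Pass 3: [9, 23, 26, 40, 71] (1 swaps)

After 3 passes: [9, 23, 26, 40, 71]


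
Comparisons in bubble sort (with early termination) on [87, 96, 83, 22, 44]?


Algorithm: bubble sort (with early termination)
Input: [87, 96, 83, 22, 44]
Sorted: [22, 44, 83, 87, 96]

10


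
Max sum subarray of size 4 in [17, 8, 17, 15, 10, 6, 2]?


[0:4]: 57
[1:5]: 50
[2:6]: 48
[3:7]: 33

Max: 57 at [0:4]


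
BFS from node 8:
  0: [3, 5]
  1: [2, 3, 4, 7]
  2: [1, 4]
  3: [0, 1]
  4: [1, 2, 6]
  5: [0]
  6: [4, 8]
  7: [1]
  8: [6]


Visit 8, enqueue [6]
Visit 6, enqueue [4]
Visit 4, enqueue [1, 2]
Visit 1, enqueue [3, 7]
Visit 2, enqueue []
Visit 3, enqueue [0]
Visit 7, enqueue []
Visit 0, enqueue [5]
Visit 5, enqueue []

BFS order: [8, 6, 4, 1, 2, 3, 7, 0, 5]


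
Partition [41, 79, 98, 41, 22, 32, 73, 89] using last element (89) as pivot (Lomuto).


Pivot: 89
  41 <= 89: advance i (no swap)
  79 <= 89: advance i (no swap)
  41 <= 89: swap -> [41, 79, 41, 98, 22, 32, 73, 89]
  22 <= 89: swap -> [41, 79, 41, 22, 98, 32, 73, 89]
  32 <= 89: swap -> [41, 79, 41, 22, 32, 98, 73, 89]
  73 <= 89: swap -> [41, 79, 41, 22, 32, 73, 98, 89]
Place pivot at 6: [41, 79, 41, 22, 32, 73, 89, 98]

Partitioned: [41, 79, 41, 22, 32, 73, 89, 98]


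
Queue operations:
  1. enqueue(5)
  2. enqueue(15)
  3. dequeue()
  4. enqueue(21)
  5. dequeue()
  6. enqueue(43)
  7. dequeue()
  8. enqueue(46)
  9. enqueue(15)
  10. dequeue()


enqueue(5) -> [5]
enqueue(15) -> [5, 15]
dequeue()->5, [15]
enqueue(21) -> [15, 21]
dequeue()->15, [21]
enqueue(43) -> [21, 43]
dequeue()->21, [43]
enqueue(46) -> [43, 46]
enqueue(15) -> [43, 46, 15]
dequeue()->43, [46, 15]

Final queue: [46, 15]


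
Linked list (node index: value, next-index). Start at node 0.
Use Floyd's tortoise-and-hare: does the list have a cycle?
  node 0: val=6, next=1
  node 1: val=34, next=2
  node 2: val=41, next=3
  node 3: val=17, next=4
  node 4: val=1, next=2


Floyd's tortoise (slow, +1) and hare (fast, +2):
  init: slow=0, fast=0
  step 1: slow=1, fast=2
  step 2: slow=2, fast=4
  step 3: slow=3, fast=3
  slow == fast at node 3: cycle detected

Cycle: yes


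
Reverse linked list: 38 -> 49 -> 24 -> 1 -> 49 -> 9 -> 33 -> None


Step 1: curr=38, set curr.next=prev(None) | reversed so far: 38
Step 2: curr=49, set curr.next=prev(38) | reversed so far: 49 -> 38
Step 3: curr=24, set curr.next=prev(49) | reversed so far: 24 -> 49 -> 38
Step 4: curr=1, set curr.next=prev(24) | reversed so far: 1 -> 24 -> 49 -> 38
Step 5: curr=49, set curr.next=prev(1) | reversed so far: 49 -> 1 -> 24 -> 49 -> 38
Step 6: curr=9, set curr.next=prev(49) | reversed so far: 9 -> 49 -> 1 -> 24 -> 49 -> 38
Step 7: curr=33, set curr.next=prev(9) | reversed so far: 33 -> 9 -> 49 -> 1 -> 24 -> 49 -> 38

33 -> 9 -> 49 -> 1 -> 24 -> 49 -> 38 -> None


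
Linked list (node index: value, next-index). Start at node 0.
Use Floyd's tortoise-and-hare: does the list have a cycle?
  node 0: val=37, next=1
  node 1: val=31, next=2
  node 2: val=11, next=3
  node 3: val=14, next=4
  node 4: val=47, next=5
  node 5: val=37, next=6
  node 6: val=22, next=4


Floyd's tortoise (slow, +1) and hare (fast, +2):
  init: slow=0, fast=0
  step 1: slow=1, fast=2
  step 2: slow=2, fast=4
  step 3: slow=3, fast=6
  step 4: slow=4, fast=5
  step 5: slow=5, fast=4
  step 6: slow=6, fast=6
  slow == fast at node 6: cycle detected

Cycle: yes


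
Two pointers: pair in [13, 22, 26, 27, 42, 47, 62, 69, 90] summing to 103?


lo=0(13)+hi=8(90)=103

Yes: 13+90=103


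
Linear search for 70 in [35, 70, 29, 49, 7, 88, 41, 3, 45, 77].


i=0: 35!=70
i=1: 70==70 found!

Found at 1, 2 comps


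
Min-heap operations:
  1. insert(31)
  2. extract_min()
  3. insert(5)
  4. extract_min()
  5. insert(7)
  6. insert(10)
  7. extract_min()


insert(31) -> [31]
extract_min()->31, []
insert(5) -> [5]
extract_min()->5, []
insert(7) -> [7]
insert(10) -> [7, 10]
extract_min()->7, [10]

Final heap: [10]


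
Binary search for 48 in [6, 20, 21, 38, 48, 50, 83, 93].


Step 1: lo=0, hi=7, mid=3, val=38
Step 2: lo=4, hi=7, mid=5, val=50
Step 3: lo=4, hi=4, mid=4, val=48

Found at index 4


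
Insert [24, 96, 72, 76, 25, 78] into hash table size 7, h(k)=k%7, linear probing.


Insert 24: h=3 -> slot 3
Insert 96: h=5 -> slot 5
Insert 72: h=2 -> slot 2
Insert 76: h=6 -> slot 6
Insert 25: h=4 -> slot 4
Insert 78: h=1 -> slot 1

Table: [None, 78, 72, 24, 25, 96, 76]


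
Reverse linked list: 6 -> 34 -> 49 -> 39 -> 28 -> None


Step 1: curr=6, set curr.next=prev(None) | reversed so far: 6
Step 2: curr=34, set curr.next=prev(6) | reversed so far: 34 -> 6
Step 3: curr=49, set curr.next=prev(34) | reversed so far: 49 -> 34 -> 6
Step 4: curr=39, set curr.next=prev(49) | reversed so far: 39 -> 49 -> 34 -> 6
Step 5: curr=28, set curr.next=prev(39) | reversed so far: 28 -> 39 -> 49 -> 34 -> 6

28 -> 39 -> 49 -> 34 -> 6 -> None


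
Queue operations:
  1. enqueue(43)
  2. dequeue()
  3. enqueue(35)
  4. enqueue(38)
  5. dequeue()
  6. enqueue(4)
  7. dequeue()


enqueue(43) -> [43]
dequeue()->43, []
enqueue(35) -> [35]
enqueue(38) -> [35, 38]
dequeue()->35, [38]
enqueue(4) -> [38, 4]
dequeue()->38, [4]

Final queue: [4]


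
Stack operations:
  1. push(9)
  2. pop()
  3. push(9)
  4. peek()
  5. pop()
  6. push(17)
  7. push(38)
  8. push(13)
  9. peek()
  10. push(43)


push(9) -> [9]
pop()->9, []
push(9) -> [9]
peek()->9
pop()->9, []
push(17) -> [17]
push(38) -> [17, 38]
push(13) -> [17, 38, 13]
peek()->13
push(43) -> [17, 38, 13, 43]

Final stack: [17, 38, 13, 43]


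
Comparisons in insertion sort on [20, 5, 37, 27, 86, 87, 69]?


Algorithm: insertion sort
Input: [20, 5, 37, 27, 86, 87, 69]
Sorted: [5, 20, 27, 37, 69, 86, 87]

9


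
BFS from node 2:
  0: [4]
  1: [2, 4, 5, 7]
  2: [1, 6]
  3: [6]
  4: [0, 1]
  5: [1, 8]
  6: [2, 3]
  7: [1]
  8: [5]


Visit 2, enqueue [1, 6]
Visit 1, enqueue [4, 5, 7]
Visit 6, enqueue [3]
Visit 4, enqueue [0]
Visit 5, enqueue [8]
Visit 7, enqueue []
Visit 3, enqueue []
Visit 0, enqueue []
Visit 8, enqueue []

BFS order: [2, 1, 6, 4, 5, 7, 3, 0, 8]


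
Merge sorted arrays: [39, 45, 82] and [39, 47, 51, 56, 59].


Take 39 from A
Take 39 from B
Take 45 from A
Take 47 from B
Take 51 from B
Take 56 from B
Take 59 from B

Merged: [39, 39, 45, 47, 51, 56, 59, 82]


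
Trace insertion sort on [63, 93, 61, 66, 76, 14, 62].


Initial: [63, 93, 61, 66, 76, 14, 62]
Insert 93: [63, 93, 61, 66, 76, 14, 62]
Insert 61: [61, 63, 93, 66, 76, 14, 62]
Insert 66: [61, 63, 66, 93, 76, 14, 62]
Insert 76: [61, 63, 66, 76, 93, 14, 62]
Insert 14: [14, 61, 63, 66, 76, 93, 62]
Insert 62: [14, 61, 62, 63, 66, 76, 93]

Sorted: [14, 61, 62, 63, 66, 76, 93]


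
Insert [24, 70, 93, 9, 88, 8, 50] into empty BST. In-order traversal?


Insert 24: root
Insert 70: R from 24
Insert 93: R from 24 -> R from 70
Insert 9: L from 24
Insert 88: R from 24 -> R from 70 -> L from 93
Insert 8: L from 24 -> L from 9
Insert 50: R from 24 -> L from 70

In-order: [8, 9, 24, 50, 70, 88, 93]


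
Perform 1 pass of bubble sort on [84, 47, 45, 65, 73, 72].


Initial: [84, 47, 45, 65, 73, 72]
Pass 1: [47, 45, 65, 73, 72, 84] (5 swaps)

After 1 pass: [47, 45, 65, 73, 72, 84]


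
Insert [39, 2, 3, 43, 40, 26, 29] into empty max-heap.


Insert 39: [39]
Insert 2: [39, 2]
Insert 3: [39, 2, 3]
Insert 43: [43, 39, 3, 2]
Insert 40: [43, 40, 3, 2, 39]
Insert 26: [43, 40, 26, 2, 39, 3]
Insert 29: [43, 40, 29, 2, 39, 3, 26]

Final heap: [43, 40, 29, 2, 39, 3, 26]


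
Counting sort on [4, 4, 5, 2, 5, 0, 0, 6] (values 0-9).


Input: [4, 4, 5, 2, 5, 0, 0, 6]
Counts: [2, 0, 1, 0, 2, 2, 1, 0, 0, 0]

Sorted: [0, 0, 2, 4, 4, 5, 5, 6]


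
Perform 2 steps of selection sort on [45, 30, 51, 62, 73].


Initial: [45, 30, 51, 62, 73]
Step 1: min=30 at 1
  Swap: [30, 45, 51, 62, 73]
Step 2: min=45 at 1
  Swap: [30, 45, 51, 62, 73]

After 2 steps: [30, 45, 51, 62, 73]


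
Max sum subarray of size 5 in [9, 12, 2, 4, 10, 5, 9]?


[0:5]: 37
[1:6]: 33
[2:7]: 30

Max: 37 at [0:5]


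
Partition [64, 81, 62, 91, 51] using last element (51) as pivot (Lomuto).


Pivot: 51
Place pivot at 0: [51, 81, 62, 91, 64]

Partitioned: [51, 81, 62, 91, 64]


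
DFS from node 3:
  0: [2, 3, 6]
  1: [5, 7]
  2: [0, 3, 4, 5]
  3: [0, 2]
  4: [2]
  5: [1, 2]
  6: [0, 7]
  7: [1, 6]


Visit 3, push [2, 0]
Visit 0, push [6, 2]
Visit 2, push [5, 4]
Visit 4, push []
Visit 5, push [1]
Visit 1, push [7]
Visit 7, push [6]
Visit 6, push []

DFS order: [3, 0, 2, 4, 5, 1, 7, 6]


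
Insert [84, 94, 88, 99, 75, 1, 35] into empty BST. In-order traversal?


Insert 84: root
Insert 94: R from 84
Insert 88: R from 84 -> L from 94
Insert 99: R from 84 -> R from 94
Insert 75: L from 84
Insert 1: L from 84 -> L from 75
Insert 35: L from 84 -> L from 75 -> R from 1

In-order: [1, 35, 75, 84, 88, 94, 99]


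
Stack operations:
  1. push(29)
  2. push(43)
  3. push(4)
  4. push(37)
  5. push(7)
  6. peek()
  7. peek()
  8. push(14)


push(29) -> [29]
push(43) -> [29, 43]
push(4) -> [29, 43, 4]
push(37) -> [29, 43, 4, 37]
push(7) -> [29, 43, 4, 37, 7]
peek()->7
peek()->7
push(14) -> [29, 43, 4, 37, 7, 14]

Final stack: [29, 43, 4, 37, 7, 14]


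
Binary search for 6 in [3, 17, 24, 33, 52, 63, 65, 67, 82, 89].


Step 1: lo=0, hi=9, mid=4, val=52
Step 2: lo=0, hi=3, mid=1, val=17
Step 3: lo=0, hi=0, mid=0, val=3

Not found


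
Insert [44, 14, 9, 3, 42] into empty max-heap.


Insert 44: [44]
Insert 14: [44, 14]
Insert 9: [44, 14, 9]
Insert 3: [44, 14, 9, 3]
Insert 42: [44, 42, 9, 3, 14]

Final heap: [44, 42, 9, 3, 14]


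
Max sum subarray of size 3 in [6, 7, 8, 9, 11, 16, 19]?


[0:3]: 21
[1:4]: 24
[2:5]: 28
[3:6]: 36
[4:7]: 46

Max: 46 at [4:7]


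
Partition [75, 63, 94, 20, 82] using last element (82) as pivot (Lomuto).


Pivot: 82
  75 <= 82: advance i (no swap)
  63 <= 82: advance i (no swap)
  20 <= 82: swap -> [75, 63, 20, 94, 82]
Place pivot at 3: [75, 63, 20, 82, 94]

Partitioned: [75, 63, 20, 82, 94]


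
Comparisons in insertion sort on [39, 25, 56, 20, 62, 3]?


Algorithm: insertion sort
Input: [39, 25, 56, 20, 62, 3]
Sorted: [3, 20, 25, 39, 56, 62]

11


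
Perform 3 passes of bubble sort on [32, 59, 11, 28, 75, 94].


Initial: [32, 59, 11, 28, 75, 94]
Pass 1: [32, 11, 28, 59, 75, 94] (2 swaps)
Pass 2: [11, 28, 32, 59, 75, 94] (2 swaps)
Pass 3: [11, 28, 32, 59, 75, 94] (0 swaps)

After 3 passes: [11, 28, 32, 59, 75, 94]


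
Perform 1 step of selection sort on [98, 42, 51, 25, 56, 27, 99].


Initial: [98, 42, 51, 25, 56, 27, 99]
Step 1: min=25 at 3
  Swap: [25, 42, 51, 98, 56, 27, 99]

After 1 step: [25, 42, 51, 98, 56, 27, 99]


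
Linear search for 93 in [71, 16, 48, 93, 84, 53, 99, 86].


i=0: 71!=93
i=1: 16!=93
i=2: 48!=93
i=3: 93==93 found!

Found at 3, 4 comps


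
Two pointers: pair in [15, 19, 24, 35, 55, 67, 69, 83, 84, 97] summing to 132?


lo=0(15)+hi=9(97)=112
lo=1(19)+hi=9(97)=116
lo=2(24)+hi=9(97)=121
lo=3(35)+hi=9(97)=132

Yes: 35+97=132


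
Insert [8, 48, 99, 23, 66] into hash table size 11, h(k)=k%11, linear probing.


Insert 8: h=8 -> slot 8
Insert 48: h=4 -> slot 4
Insert 99: h=0 -> slot 0
Insert 23: h=1 -> slot 1
Insert 66: h=0, 2 probes -> slot 2

Table: [99, 23, 66, None, 48, None, None, None, 8, None, None]


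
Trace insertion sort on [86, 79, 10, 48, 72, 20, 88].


Initial: [86, 79, 10, 48, 72, 20, 88]
Insert 79: [79, 86, 10, 48, 72, 20, 88]
Insert 10: [10, 79, 86, 48, 72, 20, 88]
Insert 48: [10, 48, 79, 86, 72, 20, 88]
Insert 72: [10, 48, 72, 79, 86, 20, 88]
Insert 20: [10, 20, 48, 72, 79, 86, 88]
Insert 88: [10, 20, 48, 72, 79, 86, 88]

Sorted: [10, 20, 48, 72, 79, 86, 88]


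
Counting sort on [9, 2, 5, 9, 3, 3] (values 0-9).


Input: [9, 2, 5, 9, 3, 3]
Counts: [0, 0, 1, 2, 0, 1, 0, 0, 0, 2]

Sorted: [2, 3, 3, 5, 9, 9]


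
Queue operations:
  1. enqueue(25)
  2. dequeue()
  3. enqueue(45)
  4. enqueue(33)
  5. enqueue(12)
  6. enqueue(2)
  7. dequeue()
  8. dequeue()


enqueue(25) -> [25]
dequeue()->25, []
enqueue(45) -> [45]
enqueue(33) -> [45, 33]
enqueue(12) -> [45, 33, 12]
enqueue(2) -> [45, 33, 12, 2]
dequeue()->45, [33, 12, 2]
dequeue()->33, [12, 2]

Final queue: [12, 2]


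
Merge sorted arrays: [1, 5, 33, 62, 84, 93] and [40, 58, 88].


Take 1 from A
Take 5 from A
Take 33 from A
Take 40 from B
Take 58 from B
Take 62 from A
Take 84 from A
Take 88 from B

Merged: [1, 5, 33, 40, 58, 62, 84, 88, 93]


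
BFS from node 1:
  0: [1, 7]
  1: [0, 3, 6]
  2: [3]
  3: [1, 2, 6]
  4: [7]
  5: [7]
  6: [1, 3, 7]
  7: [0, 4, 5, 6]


Visit 1, enqueue [0, 3, 6]
Visit 0, enqueue [7]
Visit 3, enqueue [2]
Visit 6, enqueue []
Visit 7, enqueue [4, 5]
Visit 2, enqueue []
Visit 4, enqueue []
Visit 5, enqueue []

BFS order: [1, 0, 3, 6, 7, 2, 4, 5]


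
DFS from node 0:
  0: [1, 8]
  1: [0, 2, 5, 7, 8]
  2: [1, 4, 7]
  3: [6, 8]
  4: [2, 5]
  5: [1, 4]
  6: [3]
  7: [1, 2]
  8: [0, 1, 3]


Visit 0, push [8, 1]
Visit 1, push [8, 7, 5, 2]
Visit 2, push [7, 4]
Visit 4, push [5]
Visit 5, push []
Visit 7, push []
Visit 8, push [3]
Visit 3, push [6]
Visit 6, push []

DFS order: [0, 1, 2, 4, 5, 7, 8, 3, 6]


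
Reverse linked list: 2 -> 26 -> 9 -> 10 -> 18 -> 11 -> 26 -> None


Step 1: curr=2, set curr.next=prev(None) | reversed so far: 2
Step 2: curr=26, set curr.next=prev(2) | reversed so far: 26 -> 2
Step 3: curr=9, set curr.next=prev(26) | reversed so far: 9 -> 26 -> 2
Step 4: curr=10, set curr.next=prev(9) | reversed so far: 10 -> 9 -> 26 -> 2
Step 5: curr=18, set curr.next=prev(10) | reversed so far: 18 -> 10 -> 9 -> 26 -> 2
Step 6: curr=11, set curr.next=prev(18) | reversed so far: 11 -> 18 -> 10 -> 9 -> 26 -> 2
Step 7: curr=26, set curr.next=prev(11) | reversed so far: 26 -> 11 -> 18 -> 10 -> 9 -> 26 -> 2

26 -> 11 -> 18 -> 10 -> 9 -> 26 -> 2 -> None


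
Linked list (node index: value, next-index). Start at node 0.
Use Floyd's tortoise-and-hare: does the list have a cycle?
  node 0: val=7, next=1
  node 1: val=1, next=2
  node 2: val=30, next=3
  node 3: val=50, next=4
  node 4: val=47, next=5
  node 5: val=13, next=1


Floyd's tortoise (slow, +1) and hare (fast, +2):
  init: slow=0, fast=0
  step 1: slow=1, fast=2
  step 2: slow=2, fast=4
  step 3: slow=3, fast=1
  step 4: slow=4, fast=3
  step 5: slow=5, fast=5
  slow == fast at node 5: cycle detected

Cycle: yes
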